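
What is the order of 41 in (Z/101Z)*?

The order of 41 must divide φ(101) = 101 − 1 = 100 = 2^2 · 5^2.
Divisors of 100: 1, 2, 4, 5, 10, 20, 25, 50, 100.
Compute 41^d (mod 101) for the divisors d until we hit 1:
41^1 ≡ 41 (mod 101)
41^2 ≡ 65 (mod 101)
41^4 ≡ 84 (mod 101)
41^5 ≡ 10 (mod 101)
41^10 ≡ 100 (mod 101)
41^20 ≡ 1 (mod 101) ✓
So ord_101(41) = 20.

20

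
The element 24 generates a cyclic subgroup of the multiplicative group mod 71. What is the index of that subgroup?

Since 24 ∈ (Z/71Z)^×, its order divides φ(71) = 71 − 1 = 70 = 2 · 5 · 7.
Divisors of 70: 1, 2, 5, 7, 10, 14, 35, 70.
Test each divisor d:
24^1 ≡ 24
24^2 ≡ 8
24^5 ≡ 45
24^7 ≡ 5
24^10 ≡ 37
24^14 ≡ 25
24^35 ≡ 1
The order of 24 is 35, so the subgroup it generates has 35 elements.
Index = |(Z/71Z)^×| / |⟨24⟩| = 70 / 35 = 2.

2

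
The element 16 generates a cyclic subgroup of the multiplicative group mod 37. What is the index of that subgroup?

4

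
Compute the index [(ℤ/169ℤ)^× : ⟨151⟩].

By Lagrange's theorem, ord_169(151) divides φ(169) = φ(13^2) = 13·(13−1) = 156 = 2^2 · 3 · 13.
Divisors of 156: 1, 2, 3, 4, 6, 12, 13, 26, 39, 52, 78, 156.
Evaluate successive powers at the divisors of 156:
151^1 ≡ 151 (mod 169)
151^2 ≡ 155 (mod 169)
151^3 ≡ 83 (mod 169)
151^4 ≡ 27 (mod 169)
151^6 ≡ 129 (mod 169)
151^12 ≡ 79 (mod 169)
151^13 ≡ 99 (mod 169)
151^26 ≡ 168 (mod 169)
151^39 ≡ 70 (mod 169)
151^52 ≡ 1 (mod 169) ✓
The order of 151 is 52, so the subgroup it generates has 52 elements.
[(Z/169Z)^× : ⟨151⟩] = 156/52 = 3.

3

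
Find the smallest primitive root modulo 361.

φ(361) = φ(19^2) = 19·(19−1) = 342 = 2 · 3^2 · 19.
Test candidates g = 2, 3, … against the prime factors q ∈ {2, 3, 19} of φ(361): g is a generator iff g^(342/q) ≢ 1 for every such q.
g = 2: 2^171 ≡ 360; 2^114 ≡ 292; 2^18 ≡ 58 — none is 1, so 2 is a primitive root.
The smallest primitive root modulo 361 is 2.

2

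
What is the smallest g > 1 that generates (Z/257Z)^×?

3

φ(257) = 257 − 1 = 256 = 2^8.
Test candidates g = 2, 3, … against the prime factors q ∈ {2} of φ(257): g is a generator iff g^(256/q) ≢ 1 for every such q.
g = 2: 2^128 ≡ 1 — hits 1, so not a primitive root.
g = 3: 3^128 ≡ 256 — none is 1, so 3 is a primitive root.
Hence the least primitive root of 257 is 3.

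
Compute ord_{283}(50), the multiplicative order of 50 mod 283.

282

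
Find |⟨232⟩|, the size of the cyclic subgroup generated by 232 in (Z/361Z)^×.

By Lagrange's theorem, ord_361(232) divides φ(361) = φ(19^2) = 19·(19−1) = 342 = 2 · 3^2 · 19.
Divisors of 342: 1, 2, 3, 6, 9, 18, 19, 38, 57, 114, 171, 342.
Evaluate successive powers at the divisors of 342:
232^1 ≡ 232
232^2 ≡ 35
232^3 ≡ 178
232^6 ≡ 277
232^9 ≡ 210
232^18 ≡ 58
232^19 ≡ 99
232^38 ≡ 54
232^57 ≡ 292
232^114 ≡ 68
232^171 ≡ 1
The smallest such exponent is 171, so the order of 232 is 171.

171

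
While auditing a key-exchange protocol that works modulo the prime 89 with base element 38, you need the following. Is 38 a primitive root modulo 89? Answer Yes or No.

φ(89) = 89 − 1 = 88 = 2^3 · 11.
An element g generates (Z/89Z)^× iff g^(88/q) ≢ 1 (mod 89) for each prime q ∈ {2, 11}.
38^44 ≡ 88 (mod 89)  [q = 2: ≢ 1 ✓]
38^8 ≡ 67 (mod 89)  [q = 11: ≢ 1 ✓]
None equal 1, so ord_89(38) = 88: 38 is a primitive root.

Yes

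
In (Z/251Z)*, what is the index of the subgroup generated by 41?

The order of 41 must divide φ(251) = 251 − 1 = 250 = 2 · 5^3.
Divisors of 250: 1, 2, 5, 10, 25, 50, 125, 250.
Compute 41^d (mod 251) for the divisors d until we hit 1:
41^1 ≡ 41
41^2 ≡ 175
41^5 ≡ 123
41^10 ≡ 69
41^25 ≡ 20
41^50 ≡ 149
41^125 ≡ 1
Thus |⟨41⟩| = ord(41) = 125.
Index = |(Z/251Z)^×| / |⟨41⟩| = 250 / 125 = 2.

2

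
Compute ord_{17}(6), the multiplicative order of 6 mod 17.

16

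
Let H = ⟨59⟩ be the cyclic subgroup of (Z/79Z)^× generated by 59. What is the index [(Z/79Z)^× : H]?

1

By Lagrange's theorem, ord_79(59) divides φ(79) = 79 − 1 = 78 = 2 · 3 · 13.
Divisors of 78: 1, 2, 3, 6, 13, 26, 39, 78.
Compute 59^d (mod 79) for the divisors d until we hit 1:
59^1 ≡ 59 (mod 79)
59^2 ≡ 5 (mod 79)
59^3 ≡ 58 (mod 79)
59^6 ≡ 46 (mod 79)
59^13 ≡ 24 (mod 79)
59^26 ≡ 23 (mod 79)
59^39 ≡ 78 (mod 79)
59^78 ≡ 1 (mod 79) ✓
So ord_79(59) = 78, hence |⟨59⟩| = 78.
Index = |(Z/79Z)^×| / |⟨59⟩| = 78 / 78 = 1.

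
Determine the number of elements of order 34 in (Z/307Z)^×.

16

φ(307) = 307 − 1 = 306 = 2 · 3^2 · 17.
In a cyclic group of order 306, there are φ(d) elements of order d for each divisor d of 306, and zero for non-divisors.
34 = 2 · 17 divides 306, and φ(34) = 16.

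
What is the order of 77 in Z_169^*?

26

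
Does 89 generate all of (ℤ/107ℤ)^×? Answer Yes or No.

No

φ(107) = 107 − 1 = 106 = 2 · 53.
89 is a primitive root mod 107 iff 89^(φ(107)/q) ≢ 1 for every prime q | φ(107), i.e. q ∈ {2, 53}.
89^53 ≡ 1 (mod 107)  [q = 2: ≡ 1 ✗]
89^2 ≡ 3 (mod 107)  [q = 53: ≢ 1 ✓]
The check at q = 2 fails, so 89 generates a proper subgroup.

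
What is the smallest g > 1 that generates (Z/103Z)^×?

5

φ(103) = 103 − 1 = 102 = 2 · 3 · 17.
g is a primitive root iff g^(102/q) ≢ 1 (mod 103) for each prime q ∈ {2, 3, 17}.
g = 2: 2^51 ≡ 1 — hits 1, so not a primitive root.
g = 3: 3^51 ≡ 102; 3^34 ≡ 1 — hits 1, so not a primitive root.
g = 4: 4^51 ≡ 1 — hits 1, so not a primitive root.
g = 5: 5^51 ≡ 102; 5^34 ≡ 56; 5^6 ≡ 72 — none is 1, so 5 is a primitive root.
The smallest primitive root modulo 103 is 5.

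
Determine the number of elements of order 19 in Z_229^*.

18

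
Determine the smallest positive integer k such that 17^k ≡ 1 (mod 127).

ord(17) | φ(127) = 127 − 1 = 126 = 2 · 3^2 · 7.
Divisors of 126: 1, 2, 3, 6, 7, 9, 14, 18, 21, 42, 63, 126.
Check 17^d mod 127 for each divisor in increasing order:
17^1 ≡ 17
17^2 ≡ 35
17^3 ≡ 87
17^6 ≡ 76
17^7 ≡ 22
17^9 ≡ 8
17^14 ≡ 103
17^18 ≡ 64
17^21 ≡ 107
17^42 ≡ 19
17^63 ≡ 1
Hence ord(17) = 63.

63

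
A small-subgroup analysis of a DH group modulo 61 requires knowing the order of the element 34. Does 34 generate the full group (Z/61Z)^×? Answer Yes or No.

φ(61) = 61 − 1 = 60 = 2^2 · 3 · 5.
It suffices to check that the order of 34 is not a proper divisor of 60: compute 34^(60/q) for q ∈ {2, 3, 5}.
34^30 ≡ 1 (mod 61)  [q = 2: ≡ 1 ✗]
34^20 ≡ 1 (mod 61)  [q = 3: ≡ 1 ✗]
34^12 ≡ 58 (mod 61)  [q = 5: ≢ 1 ✓]
34^30 ≡ 1 shows ord(34) | 30, strictly less than φ(61); not a primitive root.

No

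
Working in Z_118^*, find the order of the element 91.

58

Since 91 ∈ (Z/118Z)^×, its order divides φ(118) = φ(2)·φ(59) = 1·58 = 58 = 2 · 29.
Divisors of 58: 1, 2, 29, 58.
Check 91^d mod 118 for each divisor in increasing order:
91^1 ≡ 91 (mod 118)
91^2 ≡ 21 (mod 118)
91^29 ≡ 117 (mod 118)
91^58 ≡ 1 (mod 118) ✓
So ord_118(91) = 58.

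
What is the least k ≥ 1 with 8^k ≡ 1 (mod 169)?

ord(8) | φ(169) = φ(13^2) = 13·(13−1) = 156 = 2^2 · 3 · 13.
Divisors of 156: 1, 2, 3, 4, 6, 12, 13, 26, 39, 52, 78, 156.
Evaluate successive powers at the divisors of 156:
8^1 ≡ 8 (mod 169)
8^2 ≡ 64 (mod 169)
8^3 ≡ 5 (mod 169)
8^4 ≡ 40 (mod 169)
8^6 ≡ 25 (mod 169)
8^12 ≡ 118 (mod 169)
8^13 ≡ 99 (mod 169)
8^26 ≡ 168 (mod 169)
8^39 ≡ 70 (mod 169)
8^52 ≡ 1 (mod 169) ✓
The smallest such exponent is 52, so the order of 8 is 52.

52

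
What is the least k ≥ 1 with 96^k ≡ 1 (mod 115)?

ord(96) | φ(115) = φ(5·23) = (5−1)·(23−1) = 4·22 = 88 = 2^3 · 11.
Divisors of 88: 1, 2, 4, 8, 11, 22, 44, 88.
Compute 96^d (mod 115) for the divisors d until we hit 1:
96^1 ≡ 96 (mod 115)
96^2 ≡ 16 (mod 115)
96^4 ≡ 26 (mod 115)
96^8 ≡ 101 (mod 115)
96^11 ≡ 1 (mod 115) ✓
Hence ord(96) = 11.

11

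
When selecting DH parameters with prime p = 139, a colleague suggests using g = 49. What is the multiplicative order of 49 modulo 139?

69

ord(49) | φ(139) = 139 − 1 = 138 = 2 · 3 · 23.
Divisors of 138: 1, 2, 3, 6, 23, 46, 69, 138.
Check 49^d mod 139 for each divisor in increasing order:
49^1 ≡ 49 (mod 139)
49^2 ≡ 38 (mod 139)
49^3 ≡ 55 (mod 139)
49^6 ≡ 106 (mod 139)
49^23 ≡ 42 (mod 139)
49^46 ≡ 96 (mod 139)
49^69 ≡ 1 (mod 139) ✓
The smallest such exponent is 69, so the order of 49 is 69.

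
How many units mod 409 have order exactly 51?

φ(409) = 409 − 1 = 408 = 2^3 · 3 · 17.
(Z/409Z)^× is cyclic (|G| = 408); a cyclic group of order m has exactly φ(d) elements of each order d | m, and none otherwise.
51 = 3 · 17 divides 408, and φ(51) = 32.

32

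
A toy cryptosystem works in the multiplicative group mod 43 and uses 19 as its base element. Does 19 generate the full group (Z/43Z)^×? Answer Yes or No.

Yes

φ(43) = 43 − 1 = 42 = 2 · 3 · 7.
An element g generates (Z/43Z)^× iff g^(42/q) ≢ 1 (mod 43) for each prime q ∈ {2, 3, 7}.
19^21 ≡ 42 (mod 43)  [q = 2: ≢ 1 ✓]
19^14 ≡ 36 (mod 43)  [q = 3: ≢ 1 ✓]
19^6 ≡ 11 (mod 43)  [q = 7: ≢ 1 ✓]
All checks pass, so 19 has order 42 and is a primitive root modulo 43.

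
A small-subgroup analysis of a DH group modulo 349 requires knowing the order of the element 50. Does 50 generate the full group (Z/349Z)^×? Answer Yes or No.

φ(349) = 349 − 1 = 348 = 2^2 · 3 · 29.
50 is a primitive root mod 349 iff 50^(φ(349)/q) ≢ 1 for every prime q | φ(349), i.e. q ∈ {2, 3, 29}.
50^174 ≡ 348 (mod 349)  [q = 2: ≢ 1 ✓]
50^116 ≡ 122 (mod 349)  [q = 3: ≢ 1 ✓]
50^12 ≡ 171 (mod 349)  [q = 29: ≢ 1 ✓]
None equal 1, so ord_349(50) = 348: 50 is a primitive root.

Yes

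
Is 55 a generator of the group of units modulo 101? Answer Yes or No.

Yes

φ(101) = 101 − 1 = 100 = 2^2 · 5^2.
55 is a primitive root mod 101 iff 55^(φ(101)/q) ≢ 1 for every prime q | φ(101), i.e. q ∈ {2, 5}.
55^50 ≡ 100 (mod 101)  [q = 2: ≢ 1 ✓]
55^20 ≡ 36 (mod 101)  [q = 5: ≢ 1 ✓]
None equal 1, so ord_101(55) = 100: 55 is a primitive root.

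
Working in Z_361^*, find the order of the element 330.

57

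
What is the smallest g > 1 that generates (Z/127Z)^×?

3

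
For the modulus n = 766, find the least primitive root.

φ(766) = φ(2)·φ(383) = 1·382 = 382 = 2 · 191.
g is a primitive root iff g^(382/q) ≢ 1 (mod 766) for each prime q ∈ {2, 191}.
g = 2: gcd(2, 766) = 2 > 1, not a unit — skip.
g = 3: 3^191 ≡ 1 — hits 1, so not a primitive root.
g = 4: gcd(4, 766) = 2 > 1, not a unit — skip.
g = 5: 5^191 ≡ 765; 5^2 ≡ 25 — none is 1, so 5 is a primitive root.
The smallest primitive root modulo 766 is 5.

5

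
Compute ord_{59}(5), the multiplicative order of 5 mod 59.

Since 5 ∈ (Z/59Z)^×, its order divides φ(59) = 59 − 1 = 58 = 2 · 29.
Divisors of 58: 1, 2, 29, 58.
Test each divisor d:
5^1 ≡ 5
5^2 ≡ 25
5^29 ≡ 1
The smallest such exponent is 29, so the order of 5 is 29.

29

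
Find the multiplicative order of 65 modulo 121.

22

The order of 65 must divide φ(121) = φ(11^2) = 11·(11−1) = 110 = 2 · 5 · 11.
Divisors of 110: 1, 2, 5, 10, 11, 22, 55, 110.
Compute 65^d (mod 121) for the divisors d until we hit 1:
65^1 ≡ 65 (mod 121)
65^2 ≡ 111 (mod 121)
65^5 ≡ 87 (mod 121)
65^10 ≡ 67 (mod 121)
65^11 ≡ 120 (mod 121)
65^22 ≡ 1 (mod 121) ✓
The smallest such exponent is 22, so the order of 65 is 22.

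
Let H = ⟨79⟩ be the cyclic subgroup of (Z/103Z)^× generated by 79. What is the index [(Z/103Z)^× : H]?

6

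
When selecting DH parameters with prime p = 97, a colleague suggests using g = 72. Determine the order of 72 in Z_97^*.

Since 72 ∈ (Z/97Z)^×, its order divides φ(97) = 97 − 1 = 96 = 2^5 · 3.
Divisors of 96: 1, 2, 3, 4, 6, 8, 12, 16, 24, 32, 48, 96.
Evaluate successive powers at the divisors of 96:
72^1 ≡ 72
72^2 ≡ 43
72^3 ≡ 89
72^4 ≡ 6
72^6 ≡ 64
72^8 ≡ 36
72^12 ≡ 22
72^16 ≡ 35
72^24 ≡ 96
72^32 ≡ 61
72^48 ≡ 1
Therefore the multiplicative order of 72 modulo 97 is 48.

48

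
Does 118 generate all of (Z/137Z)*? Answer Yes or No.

No

φ(137) = 137 − 1 = 136 = 2^3 · 17.
118 is a primitive root mod 137 iff 118^(φ(137)/q) ≢ 1 for every prime q | φ(137), i.e. q ∈ {2, 17}.
118^68 ≡ 1 (mod 137)  [q = 2: ≡ 1 ✗]
118^8 ≡ 60 (mod 137)  [q = 17: ≢ 1 ✓]
The check at q = 2 fails, so 118 generates a proper subgroup.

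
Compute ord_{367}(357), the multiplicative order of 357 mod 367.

ord(357) | φ(367) = 367 − 1 = 366 = 2 · 3 · 61.
Divisors of 366: 1, 2, 3, 6, 61, 122, 183, 366.
Test each divisor d:
357^1 ≡ 357
357^2 ≡ 100
357^3 ≡ 101
357^6 ≡ 292
357^61 ≡ 83
357^122 ≡ 283
357^183 ≡ 1
The smallest such exponent is 183, so the order of 357 is 183.

183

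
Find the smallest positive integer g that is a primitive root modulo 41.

φ(41) = 41 − 1 = 40 = 2^3 · 5.
Test candidates g = 2, 3, … against the prime factors q ∈ {2, 5} of φ(41): g is a generator iff g^(40/q) ≢ 1 for every such q.
g = 2: 2^20 ≡ 1 — hits 1, so not a primitive root.
g = 3: 3^20 ≡ 40; 3^8 ≡ 1 — hits 1, so not a primitive root.
g = 4: 4^20 ≡ 1 — hits 1, so not a primitive root.
g = 5: 5^20 ≡ 1 — hits 1, so not a primitive root.
g = 6: 6^20 ≡ 40; 6^8 ≡ 10 — none is 1, so 6 is a primitive root.
So 6 is the smallest generator of (Z/41Z)^×.

6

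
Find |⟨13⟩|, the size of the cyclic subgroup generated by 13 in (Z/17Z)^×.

4

By Lagrange's theorem, ord_17(13) divides φ(17) = 17 − 1 = 16 = 2^4.
Divisors of 16: 1, 2, 4, 8, 16.
Compute 13^d (mod 17) for the divisors d until we hit 1:
13^1 ≡ 13 (mod 17)
13^2 ≡ 16 (mod 17)
13^4 ≡ 1 (mod 17) ✓
Hence ord(13) = 4.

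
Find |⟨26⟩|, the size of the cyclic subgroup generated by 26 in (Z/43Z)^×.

42

ord(26) | φ(43) = 43 − 1 = 42 = 2 · 3 · 7.
Divisors of 42: 1, 2, 3, 6, 7, 14, 21, 42.
Compute 26^d (mod 43) for the divisors d until we hit 1:
26^1 ≡ 26
26^2 ≡ 31
26^3 ≡ 32
26^6 ≡ 35
26^7 ≡ 7
26^14 ≡ 6
26^21 ≡ 42
26^42 ≡ 1
Hence ord(26) = 42.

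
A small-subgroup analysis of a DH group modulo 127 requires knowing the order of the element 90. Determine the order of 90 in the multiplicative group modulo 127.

18

ord(90) | φ(127) = 127 − 1 = 126 = 2 · 3^2 · 7.
Divisors of 126: 1, 2, 3, 6, 7, 9, 14, 18, 21, 42, 63, 126.
Test each divisor d:
90^1 ≡ 90
90^2 ≡ 99
90^3 ≡ 20
90^6 ≡ 19
90^7 ≡ 59
90^9 ≡ 126
90^14 ≡ 52
90^18 ≡ 1
The smallest such exponent is 18, so the order of 90 is 18.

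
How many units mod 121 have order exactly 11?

φ(121) = φ(11^2) = 11·(11−1) = 110 = 2 · 5 · 11.
(Z/121Z)^× is cyclic (|G| = 110); a cyclic group of order m has exactly φ(d) elements of each order d | m, and none otherwise.
11 | 110, and φ(11) = 11 − 1 = 10.

10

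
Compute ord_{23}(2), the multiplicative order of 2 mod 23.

11

The order of 2 must divide φ(23) = 23 − 1 = 22 = 2 · 11.
Divisors of 22: 1, 2, 11, 22.
Compute 2^d (mod 23) for the divisors d until we hit 1:
2^1 ≡ 2
2^2 ≡ 4
2^11 ≡ 1
Hence ord(2) = 11.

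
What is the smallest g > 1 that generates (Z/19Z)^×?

2

φ(19) = 19 − 1 = 18 = 2 · 3^2.
Test candidates g = 2, 3, … against the prime factors q ∈ {2, 3} of φ(19): g is a generator iff g^(18/q) ≢ 1 for every such q.
g = 2: 2^9 ≡ 18; 2^6 ≡ 7 — none is 1, so 2 is a primitive root.
The smallest primitive root modulo 19 is 2.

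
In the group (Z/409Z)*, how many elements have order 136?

64

φ(409) = 409 − 1 = 408 = 2^3 · 3 · 17.
Since (Z/409Z)^× is cyclic of order 408, the number of elements of order d is φ(d) when d | 408 and 0 otherwise.
136 = 2^3 · 17 divides 408, and φ(136) = 64.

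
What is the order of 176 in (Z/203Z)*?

28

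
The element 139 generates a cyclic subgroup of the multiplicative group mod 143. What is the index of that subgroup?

4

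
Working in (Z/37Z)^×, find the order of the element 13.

36

Since 13 ∈ (Z/37Z)^×, its order divides φ(37) = 37 − 1 = 36 = 2^2 · 3^2.
Divisors of 36: 1, 2, 3, 4, 6, 9, 12, 18, 36.
Compute 13^d (mod 37) for the divisors d until we hit 1:
13^1 ≡ 13
13^2 ≡ 21
13^3 ≡ 14
13^4 ≡ 34
13^6 ≡ 11
13^9 ≡ 6
13^12 ≡ 10
13^18 ≡ 36
13^36 ≡ 1
Therefore the multiplicative order of 13 modulo 37 is 36.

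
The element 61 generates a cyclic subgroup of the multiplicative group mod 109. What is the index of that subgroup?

ord(61) | φ(109) = 109 − 1 = 108 = 2^2 · 3^3.
Divisors of 108: 1, 2, 3, 4, 6, 9, 12, 18, 27, 36, 54, 108.
Check 61^d mod 109 for each divisor in increasing order:
61^1 ≡ 61
61^2 ≡ 15
61^3 ≡ 43
61^4 ≡ 7
61^6 ≡ 105
61^9 ≡ 46
61^12 ≡ 16
61^18 ≡ 45
61^27 ≡ 108
61^36 ≡ 63
61^54 ≡ 1
So ord_109(61) = 54, hence |⟨61⟩| = 54.
[(Z/109Z)^× : ⟨61⟩] = 108/54 = 2.

2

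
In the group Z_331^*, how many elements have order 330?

φ(331) = 331 − 1 = 330 = 2 · 3 · 5 · 11.
In a cyclic group of order 330, there are φ(d) elements of order d for each divisor d of 330, and zero for non-divisors.
330 = 2 · 3 · 5 · 11 divides 330, and φ(330) = 80.

80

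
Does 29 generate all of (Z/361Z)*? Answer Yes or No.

Yes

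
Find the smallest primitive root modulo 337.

φ(337) = 337 − 1 = 336 = 2^4 · 3 · 7.
g is a primitive root iff g^(336/q) ≢ 1 (mod 337) for each prime q ∈ {2, 3, 7}.
g = 2: 2^168 ≡ 1 — hits 1, so not a primitive root.
g = 3: 3^168 ≡ 1 — hits 1, so not a primitive root.
g = 4: 4^168 ≡ 1 — hits 1, so not a primitive root.
g = 5: 5^168 ≡ 336; 5^112 ≡ 1 — hits 1, so not a primitive root.
g = 6: 6^168 ≡ 1 — hits 1, so not a primitive root.
g = 7: 7^168 ≡ 1 — hits 1, so not a primitive root.
g = 8: 8^168 ≡ 1 — hits 1, so not a primitive root.
g = 9: 9^168 ≡ 1 — hits 1, so not a primitive root.
g = 10: 10^168 ≡ 336; 10^112 ≡ 128; 10^48 ≡ 175 — none is 1, so 10 is a primitive root.
Hence the least primitive root of 337 is 10.

10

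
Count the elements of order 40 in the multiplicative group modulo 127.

φ(127) = 127 − 1 = 126 = 2 · 3^2 · 7.
(Z/127Z)^× is cyclic (|G| = 126); a cyclic group of order m has exactly φ(d) elements of each order d | m, and none otherwise.
Here 126 is not a multiple of 40, so there are no elements of order 40.

0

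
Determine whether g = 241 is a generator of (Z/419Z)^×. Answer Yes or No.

Yes

φ(419) = 419 − 1 = 418 = 2 · 11 · 19.
Test 241^(418/q) mod 419 for each prime factor q of 418:
241^209 ≡ 418 (mod 419)  [q = 2: ≢ 1 ✓]
241^38 ≡ 334 (mod 419)  [q = 11: ≢ 1 ✓]
241^22 ≡ 248 (mod 419)  [q = 19: ≢ 1 ✓]
None equal 1, so ord_419(241) = 418: 241 is a primitive root.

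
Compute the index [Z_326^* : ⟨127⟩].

By Lagrange's theorem, ord_326(127) divides φ(326) = φ(2)·φ(163) = 1·162 = 162 = 2 · 3^4.
Divisors of 162: 1, 2, 3, 6, 9, 18, 27, 54, 81, 162.
Evaluate successive powers at the divisors of 162:
127^1 ≡ 127 (mod 326)
127^2 ≡ 155 (mod 326)
127^3 ≡ 125 (mod 326)
127^6 ≡ 303 (mod 326)
127^9 ≡ 59 (mod 326)
127^18 ≡ 221 (mod 326)
127^27 ≡ 325 (mod 326)
127^54 ≡ 1 (mod 326) ✓
So ord_326(127) = 54, hence |⟨127⟩| = 54.
[(Z/326Z)^× : ⟨127⟩] = 162/54 = 3.

3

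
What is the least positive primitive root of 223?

3

φ(223) = 223 − 1 = 222 = 2 · 3 · 37.
g is a primitive root iff g^(222/q) ≢ 1 (mod 223) for each prime q ∈ {2, 3, 37}.
g = 2: 2^111 ≡ 1 — hits 1, so not a primitive root.
g = 3: 3^111 ≡ 222; 3^74 ≡ 183; 3^6 ≡ 60 — none is 1, so 3 is a primitive root.
The smallest primitive root modulo 223 is 3.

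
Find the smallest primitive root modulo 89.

3

φ(89) = 89 − 1 = 88 = 2^3 · 11.
g is a primitive root iff g^(88/q) ≢ 1 (mod 89) for each prime q ∈ {2, 11}.
g = 2: 2^44 ≡ 1 — hits 1, so not a primitive root.
g = 3: 3^44 ≡ 88; 3^8 ≡ 64 — none is 1, so 3 is a primitive root.
Hence the least primitive root of 89 is 3.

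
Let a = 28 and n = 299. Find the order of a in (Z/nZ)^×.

132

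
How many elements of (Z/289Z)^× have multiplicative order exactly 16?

8

φ(289) = φ(17^2) = 17·(17−1) = 272 = 2^4 · 17.
(Z/289Z)^× is cyclic (|G| = 272); a cyclic group of order m has exactly φ(d) elements of each order d | m, and none otherwise.
16 = 2^4 divides 272, and φ(16) = 8.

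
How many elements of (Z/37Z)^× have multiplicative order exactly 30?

0

φ(37) = 37 − 1 = 36 = 2^2 · 3^2.
In a cyclic group of order 36, there are φ(d) elements of order d for each divisor d of 36, and zero for non-divisors.
30 does not divide 36, so no element of (Z/37Z)^× has order 30.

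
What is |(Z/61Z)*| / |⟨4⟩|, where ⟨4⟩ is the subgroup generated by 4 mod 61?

2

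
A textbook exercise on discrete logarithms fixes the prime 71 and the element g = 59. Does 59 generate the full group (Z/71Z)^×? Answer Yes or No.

φ(71) = 71 − 1 = 70 = 2 · 5 · 7.
An element g generates (Z/71Z)^× iff g^(70/q) ≢ 1 (mod 71) for each prime q ∈ {2, 5, 7}.
59^35 ≡ 70 (mod 71)  [q = 2: ≢ 1 ✓]
59^14 ≡ 57 (mod 71)  [q = 5: ≢ 1 ✓]
59^10 ≡ 32 (mod 71)  [q = 7: ≢ 1 ✓]
Every test exponent gives a nontrivial residue, hence 59 generates the full group.

Yes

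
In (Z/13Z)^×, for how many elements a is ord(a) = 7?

φ(13) = 13 − 1 = 12 = 2^2 · 3.
(Z/13Z)^× is cyclic (|G| = 12); a cyclic group of order m has exactly φ(d) elements of each order d | m, and none otherwise.
Here 12 is not a multiple of 7, so there are no elements of order 7.

0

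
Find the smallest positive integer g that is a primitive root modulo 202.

3

φ(202) = φ(2)·φ(101) = 1·100 = 100 = 2^2 · 5^2.
g is a primitive root iff g^(100/q) ≢ 1 (mod 202) for each prime q ∈ {2, 5}.
g = 2: gcd(2, 202) = 2 > 1, not a unit — skip.
g = 3: 3^50 ≡ 201; 3^20 ≡ 185 — none is 1, so 3 is a primitive root.
So 3 is the smallest generator of (Z/202Z)^×.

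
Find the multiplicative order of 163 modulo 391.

The order of 163 must divide φ(391) = φ(17·23) = (17−1)·(23−1) = 16·22 = 352 = 2^5 · 11.
Divisors of 352: 1, 2, 4, 8, 11, 16, 22, 32, 44, 88, 176, 352.
Check 163^d mod 391 for each divisor in increasing order:
163^1 ≡ 163 (mod 391)
163^2 ≡ 372 (mod 391)
163^4 ≡ 361 (mod 391)
163^8 ≡ 118 (mod 391)
163^11 ≡ 139 (mod 391)
163^16 ≡ 239 (mod 391)
163^22 ≡ 162 (mod 391)
163^32 ≡ 35 (mod 391)
163^44 ≡ 47 (mod 391)
163^88 ≡ 254 (mod 391)
163^176 ≡ 1 (mod 391) ✓
Therefore the multiplicative order of 163 modulo 391 is 176.

176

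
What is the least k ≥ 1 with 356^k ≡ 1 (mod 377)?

The order of 356 must divide φ(377) = φ(13·29) = (13−1)·(29−1) = 12·28 = 336 = 2^4 · 3 · 7.
Divisors of 336: 1, 2, 3, 4, 6, 7, 8, 12, 14, 16, 21, 24, 28, 42, 48, 56, 84, 112, 168, 336.
Evaluate successive powers at the divisors of 336:
356^1 ≡ 356
356^2 ≡ 64
356^3 ≡ 164
356^4 ≡ 326
356^6 ≡ 129
356^7 ≡ 307
356^8 ≡ 339
356^12 ≡ 53
356^14 ≡ 376
356^16 ≡ 313
356^21 ≡ 70
356^24 ≡ 170
356^28 ≡ 1
The smallest such exponent is 28, so the order of 356 is 28.

28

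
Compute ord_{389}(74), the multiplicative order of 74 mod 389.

The order of 74 must divide φ(389) = 389 − 1 = 388 = 2^2 · 97.
Divisors of 388: 1, 2, 4, 97, 194, 388.
Test each divisor d:
74^1 ≡ 74
74^2 ≡ 30
74^4 ≡ 122
74^97 ≡ 1
The smallest such exponent is 97, so the order of 74 is 97.

97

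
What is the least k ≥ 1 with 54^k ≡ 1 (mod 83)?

82

ord(54) | φ(83) = 83 − 1 = 82 = 2 · 41.
Divisors of 82: 1, 2, 41, 82.
Check 54^d mod 83 for each divisor in increasing order:
54^1 ≡ 54
54^2 ≡ 11
54^41 ≡ 82
54^82 ≡ 1
So ord_83(54) = 82.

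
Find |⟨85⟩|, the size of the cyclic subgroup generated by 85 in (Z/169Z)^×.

156

Since 85 ∈ (Z/169Z)^×, its order divides φ(169) = φ(13^2) = 13·(13−1) = 156 = 2^2 · 3 · 13.
Divisors of 156: 1, 2, 3, 4, 6, 12, 13, 26, 39, 52, 78, 156.
Test each divisor d:
85^1 ≡ 85 (mod 169)
85^2 ≡ 127 (mod 169)
85^3 ≡ 148 (mod 169)
85^4 ≡ 74 (mod 169)
85^6 ≡ 103 (mod 169)
85^12 ≡ 131 (mod 169)
85^13 ≡ 150 (mod 169)
85^26 ≡ 23 (mod 169)
85^39 ≡ 70 (mod 169)
85^52 ≡ 22 (mod 169)
85^78 ≡ 168 (mod 169)
85^156 ≡ 1 (mod 169) ✓
Therefore the multiplicative order of 85 modulo 169 is 156.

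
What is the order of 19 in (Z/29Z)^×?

28

ord(19) | φ(29) = 29 − 1 = 28 = 2^2 · 7.
Divisors of 28: 1, 2, 4, 7, 14, 28.
Compute 19^d (mod 29) for the divisors d until we hit 1:
19^1 ≡ 19 (mod 29)
19^2 ≡ 13 (mod 29)
19^4 ≡ 24 (mod 29)
19^7 ≡ 12 (mod 29)
19^14 ≡ 28 (mod 29)
19^28 ≡ 1 (mod 29) ✓
Hence ord(19) = 28.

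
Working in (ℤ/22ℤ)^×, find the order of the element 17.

The order of 17 must divide φ(22) = φ(2)·φ(11) = 1·10 = 10 = 2 · 5.
Divisors of 10: 1, 2, 5, 10.
Check 17^d mod 22 for each divisor in increasing order:
17^1 ≡ 17 (mod 22)
17^2 ≡ 3 (mod 22)
17^5 ≡ 21 (mod 22)
17^10 ≡ 1 (mod 22) ✓
The smallest such exponent is 10, so the order of 17 is 10.

10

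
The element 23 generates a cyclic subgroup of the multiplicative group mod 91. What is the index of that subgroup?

ord(23) | φ(91) = φ(7·13) = (7−1)·(13−1) = 6·12 = 72 = 2^3 · 3^2.
Divisors of 72: 1, 2, 3, 4, 6, 8, 9, 12, 18, 24, 36, 72.
Test each divisor d:
23^1 ≡ 23
23^2 ≡ 74
23^3 ≡ 64
23^4 ≡ 16
23^6 ≡ 1
So ord_91(23) = 6, hence |⟨23⟩| = 6.
Index = |(Z/91Z)^×| / |⟨23⟩| = 72 / 6 = 12.

12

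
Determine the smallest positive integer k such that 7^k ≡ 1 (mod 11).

10

ord(7) | φ(11) = 11 − 1 = 10 = 2 · 5.
Divisors of 10: 1, 2, 5, 10.
Evaluate successive powers at the divisors of 10:
7^1 ≡ 7 (mod 11)
7^2 ≡ 5 (mod 11)
7^5 ≡ 10 (mod 11)
7^10 ≡ 1 (mod 11) ✓
The smallest such exponent is 10, so the order of 7 is 10.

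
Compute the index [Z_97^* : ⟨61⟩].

ord(61) | φ(97) = 97 − 1 = 96 = 2^5 · 3.
Divisors of 96: 1, 2, 3, 4, 6, 8, 12, 16, 24, 32, 48, 96.
Compute 61^d (mod 97) for the divisors d until we hit 1:
61^1 ≡ 61 (mod 97)
61^2 ≡ 35 (mod 97)
61^3 ≡ 1 (mod 97) ✓
Thus |⟨61⟩| = ord(61) = 3.
Index = |(Z/97Z)^×| / |⟨61⟩| = 96 / 3 = 32.

32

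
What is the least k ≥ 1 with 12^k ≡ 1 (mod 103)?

ord(12) | φ(103) = 103 − 1 = 102 = 2 · 3 · 17.
Divisors of 102: 1, 2, 3, 6, 17, 34, 51, 102.
Check 12^d mod 103 for each divisor in increasing order:
12^1 ≡ 12 (mod 103)
12^2 ≡ 41 (mod 103)
12^3 ≡ 80 (mod 103)
12^6 ≡ 14 (mod 103)
12^17 ≡ 57 (mod 103)
12^34 ≡ 56 (mod 103)
12^51 ≡ 102 (mod 103)
12^102 ≡ 1 (mod 103) ✓
So ord_103(12) = 102.

102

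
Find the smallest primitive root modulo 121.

φ(121) = φ(11^2) = 11·(11−1) = 110 = 2 · 5 · 11.
g is a primitive root iff g^(110/q) ≢ 1 (mod 121) for each prime q ∈ {2, 5, 11}.
g = 2: 2^55 ≡ 120; 2^22 ≡ 81; 2^10 ≡ 56 — none is 1, so 2 is a primitive root.
So 2 is the smallest generator of (Z/121Z)^×.

2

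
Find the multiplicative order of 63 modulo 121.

Since 63 ∈ (Z/121Z)^×, its order divides φ(121) = φ(11^2) = 11·(11−1) = 110 = 2 · 5 · 11.
Divisors of 110: 1, 2, 5, 10, 11, 22, 55, 110.
Check 63^d mod 121 for each divisor in increasing order:
63^1 ≡ 63 (mod 121)
63^2 ≡ 97 (mod 121)
63^5 ≡ 109 (mod 121)
63^10 ≡ 23 (mod 121)
63^11 ≡ 118 (mod 121)
63^22 ≡ 9 (mod 121)
63^55 ≡ 120 (mod 121)
63^110 ≡ 1 (mod 121) ✓
Hence ord(63) = 110.

110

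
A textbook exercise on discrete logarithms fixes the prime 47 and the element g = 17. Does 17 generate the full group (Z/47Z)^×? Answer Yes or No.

No

φ(47) = 47 − 1 = 46 = 2 · 23.
17 is a primitive root mod 47 iff 17^(φ(47)/q) ≢ 1 for every prime q | φ(47), i.e. q ∈ {2, 23}.
17^23 ≡ 1 (mod 47)  [q = 2: ≡ 1 ✗]
17^2 ≡ 7 (mod 47)  [q = 23: ≢ 1 ✓]
The check at q = 2 fails, so 17 generates a proper subgroup.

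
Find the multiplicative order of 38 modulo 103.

The order of 38 must divide φ(103) = 103 − 1 = 102 = 2 · 3 · 17.
Divisors of 102: 1, 2, 3, 6, 17, 34, 51, 102.
Check 38^d mod 103 for each divisor in increasing order:
38^1 ≡ 38 (mod 103)
38^2 ≡ 2 (mod 103)
38^3 ≡ 76 (mod 103)
38^6 ≡ 8 (mod 103)
38^17 ≡ 46 (mod 103)
38^34 ≡ 56 (mod 103)
38^51 ≡ 1 (mod 103) ✓
The smallest such exponent is 51, so the order of 38 is 51.

51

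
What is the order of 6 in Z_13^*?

The order of 6 must divide φ(13) = 13 − 1 = 12 = 2^2 · 3.
Divisors of 12: 1, 2, 3, 4, 6, 12.
Compute 6^d (mod 13) for the divisors d until we hit 1:
6^1 ≡ 6
6^2 ≡ 10
6^3 ≡ 8
6^4 ≡ 9
6^6 ≡ 12
6^12 ≡ 1
The smallest such exponent is 12, so the order of 6 is 12.

12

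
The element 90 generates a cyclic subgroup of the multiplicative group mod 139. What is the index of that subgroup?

1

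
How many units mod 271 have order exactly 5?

4

φ(271) = 271 − 1 = 270 = 2 · 3^3 · 5.
(Z/271Z)^× is cyclic (|G| = 270); a cyclic group of order m has exactly φ(d) elements of each order d | m, and none otherwise.
5 | 270, and φ(5) = 5 − 1 = 4.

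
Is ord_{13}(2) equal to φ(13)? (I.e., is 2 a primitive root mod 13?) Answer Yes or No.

Yes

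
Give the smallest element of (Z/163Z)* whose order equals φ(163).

2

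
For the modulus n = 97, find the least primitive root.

φ(97) = 97 − 1 = 96 = 2^5 · 3.
Test candidates g = 2, 3, … against the prime factors q ∈ {2, 3} of φ(97): g is a generator iff g^(96/q) ≢ 1 for every such q.
g = 2: 2^48 ≡ 1 — hits 1, so not a primitive root.
g = 3: 3^48 ≡ 1 — hits 1, so not a primitive root.
g = 4: 4^48 ≡ 1 — hits 1, so not a primitive root.
g = 5: 5^48 ≡ 96; 5^32 ≡ 35 — none is 1, so 5 is a primitive root.
Hence the least primitive root of 97 is 5.

5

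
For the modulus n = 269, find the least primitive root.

2

φ(269) = 269 − 1 = 268 = 2^2 · 67.
Test candidates g = 2, 3, … against the prime factors q ∈ {2, 67} of φ(269): g is a generator iff g^(268/q) ≢ 1 for every such q.
g = 2: 2^134 ≡ 268; 2^4 ≡ 16 — none is 1, so 2 is a primitive root.
The smallest primitive root modulo 269 is 2.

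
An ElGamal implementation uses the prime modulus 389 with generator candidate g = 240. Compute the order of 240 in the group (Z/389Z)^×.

388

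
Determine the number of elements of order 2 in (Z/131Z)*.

1

φ(131) = 131 − 1 = 130 = 2 · 5 · 13.
(Z/131Z)^× is cyclic (|G| = 130); a cyclic group of order m has exactly φ(d) elements of each order d | m, and none otherwise.
2 | 130, and φ(2) = 2 − 1 = 1.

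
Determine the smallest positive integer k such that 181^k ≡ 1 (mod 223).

111

By Lagrange's theorem, ord_223(181) divides φ(223) = 223 − 1 = 222 = 2 · 3 · 37.
Divisors of 222: 1, 2, 3, 6, 37, 74, 111, 222.
Evaluate successive powers at the divisors of 222:
181^1 ≡ 181 (mod 223)
181^2 ≡ 203 (mod 223)
181^3 ≡ 171 (mod 223)
181^6 ≡ 28 (mod 223)
181^37 ≡ 39 (mod 223)
181^74 ≡ 183 (mod 223)
181^111 ≡ 1 (mod 223) ✓
Hence ord(181) = 111.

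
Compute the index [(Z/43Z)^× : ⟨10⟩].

The order of 10 must divide φ(43) = 43 − 1 = 42 = 2 · 3 · 7.
Divisors of 42: 1, 2, 3, 6, 7, 14, 21, 42.
Test each divisor d:
10^1 ≡ 10 (mod 43)
10^2 ≡ 14 (mod 43)
10^3 ≡ 11 (mod 43)
10^6 ≡ 35 (mod 43)
10^7 ≡ 6 (mod 43)
10^14 ≡ 36 (mod 43)
10^21 ≡ 1 (mod 43) ✓
The order of 10 is 21, so the subgroup it generates has 21 elements.
[(Z/43Z)^× : ⟨10⟩] = 42/21 = 2.

2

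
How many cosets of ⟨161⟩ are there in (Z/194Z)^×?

The order of 161 must divide φ(194) = φ(2)·φ(97) = 1·96 = 96 = 2^5 · 3.
Divisors of 96: 1, 2, 3, 4, 6, 8, 12, 16, 24, 32, 48, 96.
Compute 161^d (mod 194) for the divisors d until we hit 1:
161^1 ≡ 161
161^2 ≡ 119
161^3 ≡ 147
161^4 ≡ 193
161^6 ≡ 75
161^8 ≡ 1
Thus |⟨161⟩| = ord(161) = 8.
[(Z/194Z)^× : ⟨161⟩] = 96/8 = 12.

12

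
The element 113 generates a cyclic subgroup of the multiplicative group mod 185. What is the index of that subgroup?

4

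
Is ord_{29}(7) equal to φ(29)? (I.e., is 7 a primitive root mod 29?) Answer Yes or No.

No

φ(29) = 29 − 1 = 28 = 2^2 · 7.
It suffices to check that the order of 7 is not a proper divisor of 28: compute 7^(28/q) for q ∈ {2, 7}.
7^14 ≡ 1 (mod 29)  [q = 2: ≡ 1 ✗]
7^4 ≡ 23 (mod 29)  [q = 7: ≢ 1 ✓]
The check at q = 2 fails, so 7 generates a proper subgroup.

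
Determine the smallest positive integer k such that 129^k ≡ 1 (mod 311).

By Lagrange's theorem, ord_311(129) divides φ(311) = 311 − 1 = 310 = 2 · 5 · 31.
Divisors of 310: 1, 2, 5, 10, 31, 62, 155, 310.
Test each divisor d:
129^1 ≡ 129 (mod 311)
129^2 ≡ 158 (mod 311)
129^5 ≡ 262 (mod 311)
129^10 ≡ 224 (mod 311)
129^31 ≡ 275 (mod 311)
129^62 ≡ 52 (mod 311)
129^155 ≡ 310 (mod 311)
129^310 ≡ 1 (mod 311) ✓
Hence ord(129) = 310.

310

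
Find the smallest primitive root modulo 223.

φ(223) = 223 − 1 = 222 = 2 · 3 · 37.
g is a primitive root iff g^(222/q) ≢ 1 (mod 223) for each prime q ∈ {2, 3, 37}.
g = 2: 2^111 ≡ 1 — hits 1, so not a primitive root.
g = 3: 3^111 ≡ 222; 3^74 ≡ 183; 3^6 ≡ 60 — none is 1, so 3 is a primitive root.
So 3 is the smallest generator of (Z/223Z)^×.

3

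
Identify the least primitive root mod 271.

6

φ(271) = 271 − 1 = 270 = 2 · 3^3 · 5.
Test candidates g = 2, 3, … against the prime factors q ∈ {2, 3, 5} of φ(271): g is a generator iff g^(270/q) ≢ 1 for every such q.
g = 2: 2^135 ≡ 1 — hits 1, so not a primitive root.
g = 3: 3^135 ≡ 270; 3^90 ≡ 1 — hits 1, so not a primitive root.
g = 4: 4^135 ≡ 1 — hits 1, so not a primitive root.
g = 5: 5^135 ≡ 1 — hits 1, so not a primitive root.
g = 6: 6^135 ≡ 270; 6^90 ≡ 242; 6^54 ≡ 10 — none is 1, so 6 is a primitive root.
The smallest primitive root modulo 271 is 6.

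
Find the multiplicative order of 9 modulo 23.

11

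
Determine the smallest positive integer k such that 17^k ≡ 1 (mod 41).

ord(17) | φ(41) = 41 − 1 = 40 = 2^3 · 5.
Divisors of 40: 1, 2, 4, 5, 8, 10, 20, 40.
Evaluate successive powers at the divisors of 40:
17^1 ≡ 17 (mod 41)
17^2 ≡ 2 (mod 41)
17^4 ≡ 4 (mod 41)
17^5 ≡ 27 (mod 41)
17^8 ≡ 16 (mod 41)
17^10 ≡ 32 (mod 41)
17^20 ≡ 40 (mod 41)
17^40 ≡ 1 (mod 41) ✓
So ord_41(17) = 40.

40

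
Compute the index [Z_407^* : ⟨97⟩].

6

The order of 97 must divide φ(407) = φ(11·37) = (11−1)·(37−1) = 10·36 = 360 = 2^3 · 3^2 · 5.
Divisors of 360: 1, 2, 3, 4, 5, 6, 8, 9, 10, 12, 15, 18, 20, 24, 30, 36, 40, 45, 60, 72, 90, 120, 180, 360.
Test each divisor d:
97^1 ≡ 97 (mod 407)
97^2 ≡ 48 (mod 407)
97^3 ≡ 179 (mod 407)
97^4 ≡ 269 (mod 407)
97^5 ≡ 45 (mod 407)
97^6 ≡ 295 (mod 407)
97^8 ≡ 322 (mod 407)
97^9 ≡ 302 (mod 407)
97^10 ≡ 397 (mod 407)
97^12 ≡ 334 (mod 407)
97^15 ≡ 364 (mod 407)
97^18 ≡ 36 (mod 407)
97^20 ≡ 100 (mod 407)
97^24 ≡ 38 (mod 407)
97^30 ≡ 221 (mod 407)
97^36 ≡ 75 (mod 407)
97^40 ≡ 232 (mod 407)
97^45 ≡ 265 (mod 407)
97^60 ≡ 1 (mod 407) ✓
The order of 97 is 60, so the subgroup it generates has 60 elements.
[(Z/407Z)^× : ⟨97⟩] = 360/60 = 6.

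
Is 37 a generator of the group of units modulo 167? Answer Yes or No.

Yes

φ(167) = 167 − 1 = 166 = 2 · 83.
An element g generates (Z/167Z)^× iff g^(166/q) ≢ 1 (mod 167) for each prime q ∈ {2, 83}.
37^83 ≡ 166 (mod 167)  [q = 2: ≢ 1 ✓]
37^2 ≡ 33 (mod 167)  [q = 83: ≢ 1 ✓]
Every test exponent gives a nontrivial residue, hence 37 generates the full group.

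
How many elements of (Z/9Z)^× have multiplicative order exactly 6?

φ(9) = φ(3^2) = 3·(3−1) = 6 = 2 · 3.
(Z/9Z)^× is cyclic (|G| = 6); a cyclic group of order m has exactly φ(d) elements of each order d | m, and none otherwise.
6 = 2 · 3 divides 6, and φ(6) = 2.

2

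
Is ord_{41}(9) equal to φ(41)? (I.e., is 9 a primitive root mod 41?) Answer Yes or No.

No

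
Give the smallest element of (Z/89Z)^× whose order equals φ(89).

3

φ(89) = 89 − 1 = 88 = 2^3 · 11.
g is a primitive root iff g^(88/q) ≢ 1 (mod 89) for each prime q ∈ {2, 11}.
g = 2: 2^44 ≡ 1 — hits 1, so not a primitive root.
g = 3: 3^44 ≡ 88; 3^8 ≡ 64 — none is 1, so 3 is a primitive root.
Hence the least primitive root of 89 is 3.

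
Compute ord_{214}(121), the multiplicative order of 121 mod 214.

ord(121) | φ(214) = φ(2)·φ(107) = 1·106 = 106 = 2 · 53.
Divisors of 106: 1, 2, 53, 106.
Compute 121^d (mod 214) for the divisors d until we hit 1:
121^1 ≡ 121 (mod 214)
121^2 ≡ 89 (mod 214)
121^53 ≡ 1 (mod 214) ✓
Therefore the multiplicative order of 121 modulo 214 is 53.

53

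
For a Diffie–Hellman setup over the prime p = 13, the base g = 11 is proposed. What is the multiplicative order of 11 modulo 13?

12

The order of 11 must divide φ(13) = 13 − 1 = 12 = 2^2 · 3.
Divisors of 12: 1, 2, 3, 4, 6, 12.
Test each divisor d:
11^1 ≡ 11 (mod 13)
11^2 ≡ 4 (mod 13)
11^3 ≡ 5 (mod 13)
11^4 ≡ 3 (mod 13)
11^6 ≡ 12 (mod 13)
11^12 ≡ 1 (mod 13) ✓
Hence ord(11) = 12.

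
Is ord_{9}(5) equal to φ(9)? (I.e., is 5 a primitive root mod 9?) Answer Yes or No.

Yes

φ(9) = φ(3^2) = 3·(3−1) = 6 = 2 · 3.
5 is a primitive root mod 9 iff 5^(φ(9)/q) ≢ 1 for every prime q | φ(9), i.e. q ∈ {2, 3}.
5^3 ≡ 8 (mod 9)  [q = 2: ≢ 1 ✓]
5^2 ≡ 7 (mod 9)  [q = 3: ≢ 1 ✓]
All checks pass, so 5 has order 6 and is a primitive root modulo 9.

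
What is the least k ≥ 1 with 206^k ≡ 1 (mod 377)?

By Lagrange's theorem, ord_377(206) divides φ(377) = φ(13·29) = (13−1)·(29−1) = 12·28 = 336 = 2^4 · 3 · 7.
Divisors of 336: 1, 2, 3, 4, 6, 7, 8, 12, 14, 16, 21, 24, 28, 42, 48, 56, 84, 112, 168, 336.
Test each divisor d:
206^1 ≡ 206 (mod 377)
206^2 ≡ 212 (mod 377)
206^3 ≡ 317 (mod 377)
206^4 ≡ 81 (mod 377)
206^6 ≡ 207 (mod 377)
206^7 ≡ 41 (mod 377)
206^8 ≡ 152 (mod 377)
206^12 ≡ 248 (mod 377)
206^14 ≡ 173 (mod 377)
206^16 ≡ 107 (mod 377)
206^21 ≡ 307 (mod 377)
206^24 ≡ 53 (mod 377)
206^28 ≡ 146 (mod 377)
206^42 ≡ 376 (mod 377)
206^48 ≡ 170 (mod 377)
206^56 ≡ 204 (mod 377)
206^84 ≡ 1 (mod 377) ✓
Therefore the multiplicative order of 206 modulo 377 is 84.

84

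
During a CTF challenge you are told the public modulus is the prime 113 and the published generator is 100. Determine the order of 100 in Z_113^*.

ord(100) | φ(113) = 113 − 1 = 112 = 2^4 · 7.
Divisors of 112: 1, 2, 4, 7, 8, 14, 16, 28, 56, 112.
Evaluate successive powers at the divisors of 112:
100^1 ≡ 100
100^2 ≡ 56
100^4 ≡ 85
100^7 ≡ 44
100^8 ≡ 106
100^14 ≡ 15
100^16 ≡ 49
100^28 ≡ 112
100^56 ≡ 1
The smallest such exponent is 56, so the order of 100 is 56.

56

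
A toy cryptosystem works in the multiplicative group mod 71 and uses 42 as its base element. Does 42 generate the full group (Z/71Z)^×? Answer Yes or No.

Yes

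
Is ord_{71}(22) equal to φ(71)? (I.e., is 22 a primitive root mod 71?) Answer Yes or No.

φ(71) = 71 − 1 = 70 = 2 · 5 · 7.
22 is a primitive root mod 71 iff 22^(φ(71)/q) ≢ 1 for every prime q | φ(71), i.e. q ∈ {2, 5, 7}.
22^35 ≡ 70 (mod 71)  [q = 2: ≢ 1 ✓]
22^14 ≡ 5 (mod 71)  [q = 5: ≢ 1 ✓]
22^10 ≡ 37 (mod 71)  [q = 7: ≢ 1 ✓]
All checks pass, so 22 has order 70 and is a primitive root modulo 71.

Yes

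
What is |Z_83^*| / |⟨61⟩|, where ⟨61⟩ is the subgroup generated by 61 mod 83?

2

ord(61) | φ(83) = 83 − 1 = 82 = 2 · 41.
Divisors of 82: 1, 2, 41, 82.
Check 61^d mod 83 for each divisor in increasing order:
61^1 ≡ 61
61^2 ≡ 69
61^41 ≡ 1
So ord_83(61) = 41, hence |⟨61⟩| = 41.
Index = |(Z/83Z)^×| / |⟨61⟩| = 82 / 41 = 2.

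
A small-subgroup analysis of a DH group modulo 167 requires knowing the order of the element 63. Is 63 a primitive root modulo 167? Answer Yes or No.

φ(167) = 167 − 1 = 166 = 2 · 83.
It suffices to check that the order of 63 is not a proper divisor of 166: compute 63^(166/q) for q ∈ {2, 83}.
63^83 ≡ 1 (mod 167)  [q = 2: ≡ 1 ✗]
63^2 ≡ 128 (mod 167)  [q = 83: ≢ 1 ✓]
Since 63^83 ≡ 1, the order of 63 divides 83 < 166, so 63 is not a primitive root.

No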